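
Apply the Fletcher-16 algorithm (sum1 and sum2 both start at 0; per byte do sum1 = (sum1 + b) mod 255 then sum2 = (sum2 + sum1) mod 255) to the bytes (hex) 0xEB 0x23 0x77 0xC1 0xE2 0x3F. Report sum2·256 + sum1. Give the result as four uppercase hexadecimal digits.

Running sums (mod 255):
  after byte 0 (0xEB): sum1=235, sum2=235
  after byte 1 (0x23): sum1=15, sum2=250
  after byte 2 (0x77): sum1=134, sum2=129
  after byte 3 (0xC1): sum1=72, sum2=201
  after byte 4 (0xE2): sum1=43, sum2=244
  after byte 5 (0x3F): sum1=106, sum2=95
Checksum = sum2·256 + sum1 = 95·256 + 106 = 24426 = 0x5F6A.

5F6A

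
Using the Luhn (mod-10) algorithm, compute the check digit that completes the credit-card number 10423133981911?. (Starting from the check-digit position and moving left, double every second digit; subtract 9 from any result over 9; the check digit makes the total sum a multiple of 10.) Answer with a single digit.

8

Partial digits right→left: 1 1 9 1 8 9 3 3 1 3 2 4 0 1
Double every second digit counting from the check-digit position (so the 1st, 3rd, 5th, ... of the partial from the right).
  doubled (with −9 where >9): 2 9 7 6 2 4 0 → sum 30
  kept as-is: 1 1 9 3 3 4 1 → sum 22
Total = 30 + 22 = 52.
Check digit = (10 − (52 mod 10)) mod 10 = 8.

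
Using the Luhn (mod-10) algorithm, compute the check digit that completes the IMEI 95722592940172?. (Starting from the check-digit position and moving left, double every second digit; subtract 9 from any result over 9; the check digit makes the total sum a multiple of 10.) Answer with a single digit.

Partial digits right→left: 2 7 1 0 4 9 2 9 5 2 2 7 5 9
Double every second digit counting from the check-digit position (so the 1st, 3rd, 5th, ... of the partial from the right).
  doubled (with −9 where >9): 4 2 8 4 1 4 1 → sum 24
  kept as-is: 7 0 9 9 2 7 9 → sum 43
Total = 24 + 43 = 67.
Check digit = (10 − (67 mod 10)) mod 10 = 3.

3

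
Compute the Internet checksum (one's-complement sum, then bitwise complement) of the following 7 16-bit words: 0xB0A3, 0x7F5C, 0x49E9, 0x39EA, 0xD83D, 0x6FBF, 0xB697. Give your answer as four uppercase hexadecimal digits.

One's-complement addition (fold any carry out of bit 15 back into bit 0):
  0xB0A3 + 0x7F5C = 0x12FFF → wrap carry → 0x3000
  0x3000 + 0x49E9 = 0x079E9
  0x79E9 + 0x39EA = 0x0B3D3
  0xB3D3 + 0xD83D = 0x18C10 → wrap carry → 0x8C11
  0x8C11 + 0x6FBF = 0x0FBD0
  0xFBD0 + 0xB697 = 0x1B267 → wrap carry → 0xB268
One's-complement sum = 0xB268.
Checksum = ~0xB268 & 0xFFFF = 0x4D97.

4D97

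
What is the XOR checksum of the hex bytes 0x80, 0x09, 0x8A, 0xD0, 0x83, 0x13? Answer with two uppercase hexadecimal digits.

43

XOR the bytes together:
  start with 0x80
  0x80 ⊕ 0x09 = 0x89
  0x89 ⊕ 0x8A = 0x03
  0x03 ⊕ 0xD0 = 0xD3
  0xD3 ⊕ 0x83 = 0x50
  0x50 ⊕ 0x13 = 0x43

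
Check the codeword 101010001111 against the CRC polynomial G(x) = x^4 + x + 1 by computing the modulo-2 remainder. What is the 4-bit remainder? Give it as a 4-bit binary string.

0000

Modulo-2 division of 101010001111 by 10011:
  pos 0: 10101 XOR 10011 = 00110
  pos 2: 11000 XOR 10011 = 01011
  pos 3: 10110 XOR 10011 = 00101
  pos 5: 10111 XOR 10011 = 00100
  pos 7: 10011 XOR 10011 = 00000
Remainder = 0000 (zero — the frame passes the CRC check).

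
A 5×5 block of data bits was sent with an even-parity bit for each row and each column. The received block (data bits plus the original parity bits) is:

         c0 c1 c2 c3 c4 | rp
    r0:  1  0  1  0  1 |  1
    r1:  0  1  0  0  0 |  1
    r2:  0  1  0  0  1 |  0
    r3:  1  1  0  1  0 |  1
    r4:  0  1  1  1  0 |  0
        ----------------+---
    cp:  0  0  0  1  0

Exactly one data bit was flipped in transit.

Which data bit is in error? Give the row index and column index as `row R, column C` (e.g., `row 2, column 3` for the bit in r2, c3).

Recompute each row's even parity and compare to rp:
  r0: data parity 1, sent rp 1 → ok
  r1: data parity 1, sent rp 1 → ok
  r2: data parity 0, sent rp 0 → ok
  r3: data parity 1, sent rp 1 → ok
  r4: data parity 1, sent rp 0 → mismatch
Recompute each column's even parity and compare to cp:
  c0: data parity 0, sent cp 0 → ok
  c1: data parity 0, sent cp 0 → ok
  c2: data parity 0, sent cp 0 → ok
  c3: data parity 0, sent cp 1 → mismatch
  c4: data parity 0, sent cp 0 → ok
Exactly one row (r4) and one column (c3) fail → the flipped bit is at their intersection.

row 4, column 3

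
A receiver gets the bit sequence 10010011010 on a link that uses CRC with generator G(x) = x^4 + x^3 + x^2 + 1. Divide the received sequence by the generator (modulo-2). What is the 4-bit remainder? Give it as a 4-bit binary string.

1110

Modulo-2 division of 10010011010 by 11101:
  pos 0: 10010 XOR 11101 = 01111
  pos 1: 11110 XOR 11101 = 00011
  pos 4: 11110 XOR 11101 = 00011
Remainder = 1110 (nonzero — an error is detected).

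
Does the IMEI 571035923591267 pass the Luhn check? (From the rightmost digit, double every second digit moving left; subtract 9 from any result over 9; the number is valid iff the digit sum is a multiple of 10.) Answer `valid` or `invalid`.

From the right, keep odd positions and double even positions (subtract 9 from any doubled value over 9):
  doubled (positions 2,4,...): 3 2 1 4 1 0 5 → sum 16
  kept (positions 1,3,...): 7 2 9 3 9 3 1 5 → sum 39
Total = 55.
55 mod 10 = 5, so the number is invalid.

invalid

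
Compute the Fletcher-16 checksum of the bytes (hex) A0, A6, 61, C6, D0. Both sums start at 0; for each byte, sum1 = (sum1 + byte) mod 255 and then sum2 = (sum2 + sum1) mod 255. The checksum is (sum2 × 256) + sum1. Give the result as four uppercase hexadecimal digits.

Running sums (mod 255):
  after byte 0 (A0): sum1=160, sum2=160
  after byte 1 (A6): sum1=71, sum2=231
  after byte 2 (61): sum1=168, sum2=144
  after byte 3 (C6): sum1=111, sum2=0
  after byte 4 (D0): sum1=64, sum2=64
Checksum = sum2·256 + sum1 = 64·256 + 64 = 16448 = 0x4040.

4040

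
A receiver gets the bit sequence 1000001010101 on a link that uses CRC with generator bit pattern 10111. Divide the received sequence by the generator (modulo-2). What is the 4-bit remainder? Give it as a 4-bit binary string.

0111

Modulo-2 division of 1000001010101 by 10111:
  pos 0: 10000 XOR 10111 = 00111
  pos 2: 11101 XOR 10111 = 01010
  pos 3: 10100 XOR 10111 = 00011
  pos 6: 11101 XOR 10111 = 01010
  pos 7: 10100 XOR 10111 = 00011
Remainder = 0111 (nonzero — an error is detected).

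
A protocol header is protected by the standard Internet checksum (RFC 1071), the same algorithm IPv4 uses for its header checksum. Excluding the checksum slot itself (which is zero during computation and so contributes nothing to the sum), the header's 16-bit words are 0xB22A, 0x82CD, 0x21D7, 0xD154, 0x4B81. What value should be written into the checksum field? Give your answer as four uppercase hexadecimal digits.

One's-complement addition (fold any carry out of bit 15 back into bit 0):
  0xB22A + 0x82CD = 0x134F7 → wrap carry → 0x34F8
  0x34F8 + 0x21D7 = 0x056CF
  0x56CF + 0xD154 = 0x12823 → wrap carry → 0x2824
  0x2824 + 0x4B81 = 0x073A5
One's-complement sum = 0x73A5.
Checksum = ~0x73A5 & 0xFFFF = 0x8C5A.

8C5A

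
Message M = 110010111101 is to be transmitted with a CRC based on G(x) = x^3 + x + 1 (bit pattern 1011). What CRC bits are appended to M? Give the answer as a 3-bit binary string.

101

Append 3 zeros: 110010111101000. Divide by 1011 (XOR where the leading bit is 1):
  pos 0: 1100 XOR 1011 = 0111
  pos 1: 1111 XOR 1011 = 0100
  pos 2: 1000 XOR 1011 = 0011
  pos 4: 1111 XOR 1011 = 0100
  pos 5: 1001 XOR 1011 = 0010
  pos 7: 1010 XOR 1011 = 0001
  pos 10: 1100 XOR 1011 = 0111
  pos 11: 1110 XOR 1011 = 0101
Remainder (last 3 bits) = 101. This is the CRC / FCS.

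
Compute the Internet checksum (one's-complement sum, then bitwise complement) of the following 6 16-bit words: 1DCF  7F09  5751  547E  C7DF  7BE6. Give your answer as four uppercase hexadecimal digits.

One's-complement addition (fold any carry out of bit 15 back into bit 0):
  0x1DCF + 0x7F09 = 0x09CD8
  0x9CD8 + 0x5751 = 0x0F429
  0xF429 + 0x547E = 0x148A7 → wrap carry → 0x48A8
  0x48A8 + 0xC7DF = 0x11087 → wrap carry → 0x1088
  0x1088 + 0x7BE6 = 0x08C6E
One's-complement sum = 0x8C6E.
Checksum = ~0x8C6E & 0xFFFF = 0x7391.

7391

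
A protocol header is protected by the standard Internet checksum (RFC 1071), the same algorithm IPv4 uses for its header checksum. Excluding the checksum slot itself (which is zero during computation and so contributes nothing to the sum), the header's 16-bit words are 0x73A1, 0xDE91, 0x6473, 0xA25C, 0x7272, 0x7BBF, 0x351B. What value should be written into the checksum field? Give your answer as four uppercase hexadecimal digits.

83AF

One's-complement addition (fold any carry out of bit 15 back into bit 0):
  0x73A1 + 0xDE91 = 0x15232 → wrap carry → 0x5233
  0x5233 + 0x6473 = 0x0B6A6
  0xB6A6 + 0xA25C = 0x15902 → wrap carry → 0x5903
  0x5903 + 0x7272 = 0x0CB75
  0xCB75 + 0x7BBF = 0x14734 → wrap carry → 0x4735
  0x4735 + 0x351B = 0x07C50
One's-complement sum = 0x7C50.
Checksum = ~0x7C50 & 0xFFFF = 0x83AF.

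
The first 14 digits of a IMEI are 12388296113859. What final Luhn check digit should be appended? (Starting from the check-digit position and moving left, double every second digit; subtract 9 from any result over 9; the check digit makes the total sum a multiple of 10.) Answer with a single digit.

Partial digits right→left: 9 5 8 3 1 1 6 9 2 8 8 3 2 1
Double every second digit counting from the check-digit position (so the 1st, 3rd, 5th, ... of the partial from the right).
  doubled (with −9 where >9): 9 7 2 3 4 7 4 → sum 36
  kept as-is: 5 3 1 9 8 3 1 → sum 30
Total = 36 + 30 = 66.
Check digit = (10 − (66 mod 10)) mod 10 = 4.

4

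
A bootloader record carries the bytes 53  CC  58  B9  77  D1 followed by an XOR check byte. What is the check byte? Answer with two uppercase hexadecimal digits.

XOR the bytes together:
  start with 0x53
  0x53 ⊕ 0xCC = 0x9F
  0x9F ⊕ 0x58 = 0xC7
  0xC7 ⊕ 0xB9 = 0x7E
  0x7E ⊕ 0x77 = 0x09
  0x09 ⊕ 0xD1 = 0xD8

D8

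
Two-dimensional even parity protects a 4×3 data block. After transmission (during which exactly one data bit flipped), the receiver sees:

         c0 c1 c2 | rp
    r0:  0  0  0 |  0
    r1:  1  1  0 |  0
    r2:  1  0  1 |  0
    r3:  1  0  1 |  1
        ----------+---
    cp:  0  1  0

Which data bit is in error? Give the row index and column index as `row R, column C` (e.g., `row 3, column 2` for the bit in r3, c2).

Recompute each row's even parity and compare to rp:
  r0: data parity 0, sent rp 0 → ok
  r1: data parity 0, sent rp 0 → ok
  r2: data parity 0, sent rp 0 → ok
  r3: data parity 0, sent rp 1 → mismatch
Recompute each column's even parity and compare to cp:
  c0: data parity 1, sent cp 0 → mismatch
  c1: data parity 1, sent cp 1 → ok
  c2: data parity 0, sent cp 0 → ok
Exactly one row (r3) and one column (c0) fail → the flipped bit is at their intersection.

row 3, column 0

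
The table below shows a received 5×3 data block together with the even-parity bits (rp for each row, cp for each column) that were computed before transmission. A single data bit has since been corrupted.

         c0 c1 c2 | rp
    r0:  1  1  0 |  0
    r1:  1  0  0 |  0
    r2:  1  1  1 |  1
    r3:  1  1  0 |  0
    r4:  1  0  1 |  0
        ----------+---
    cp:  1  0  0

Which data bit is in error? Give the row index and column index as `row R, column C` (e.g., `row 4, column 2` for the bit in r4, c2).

row 1, column 1

Recompute each row's even parity and compare to rp:
  r0: data parity 0, sent rp 0 → ok
  r1: data parity 1, sent rp 0 → mismatch
  r2: data parity 1, sent rp 1 → ok
  r3: data parity 0, sent rp 0 → ok
  r4: data parity 0, sent rp 0 → ok
Recompute each column's even parity and compare to cp:
  c0: data parity 1, sent cp 1 → ok
  c1: data parity 1, sent cp 0 → mismatch
  c2: data parity 0, sent cp 0 → ok
Exactly one row (r1) and one column (c1) fail → the flipped bit is at their intersection.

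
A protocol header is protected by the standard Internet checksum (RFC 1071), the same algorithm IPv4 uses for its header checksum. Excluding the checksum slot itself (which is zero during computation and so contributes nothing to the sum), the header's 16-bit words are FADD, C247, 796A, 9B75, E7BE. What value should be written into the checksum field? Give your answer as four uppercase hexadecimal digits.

One's-complement addition (fold any carry out of bit 15 back into bit 0):
  0xFADD + 0xC247 = 0x1BD24 → wrap carry → 0xBD25
  0xBD25 + 0x796A = 0x1368F → wrap carry → 0x3690
  0x3690 + 0x9B75 = 0x0D205
  0xD205 + 0xE7BE = 0x1B9C3 → wrap carry → 0xB9C4
One's-complement sum = 0xB9C4.
Checksum = ~0xB9C4 & 0xFFFF = 0x463B.

463B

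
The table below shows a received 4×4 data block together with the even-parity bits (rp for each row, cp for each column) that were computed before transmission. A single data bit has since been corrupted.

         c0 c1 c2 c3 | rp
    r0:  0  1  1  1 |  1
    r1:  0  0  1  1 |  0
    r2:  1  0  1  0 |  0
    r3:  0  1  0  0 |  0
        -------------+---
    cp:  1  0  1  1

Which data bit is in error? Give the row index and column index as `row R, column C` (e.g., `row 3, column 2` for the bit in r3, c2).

Recompute each row's even parity and compare to rp:
  r0: data parity 1, sent rp 1 → ok
  r1: data parity 0, sent rp 0 → ok
  r2: data parity 0, sent rp 0 → ok
  r3: data parity 1, sent rp 0 → mismatch
Recompute each column's even parity and compare to cp:
  c0: data parity 1, sent cp 1 → ok
  c1: data parity 0, sent cp 0 → ok
  c2: data parity 1, sent cp 1 → ok
  c3: data parity 0, sent cp 1 → mismatch
Exactly one row (r3) and one column (c3) fail → the flipped bit is at their intersection.

row 3, column 3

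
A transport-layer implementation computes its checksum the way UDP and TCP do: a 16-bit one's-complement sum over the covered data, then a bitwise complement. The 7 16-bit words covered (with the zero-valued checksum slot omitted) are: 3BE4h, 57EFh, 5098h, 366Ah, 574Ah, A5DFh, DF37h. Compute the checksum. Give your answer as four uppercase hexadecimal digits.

08C8

One's-complement addition (fold any carry out of bit 15 back into bit 0):
  0x3BE4 + 0x57EF = 0x093D3
  0x93D3 + 0x5098 = 0x0E46B
  0xE46B + 0x366A = 0x11AD5 → wrap carry → 0x1AD6
  0x1AD6 + 0x574A = 0x07220
  0x7220 + 0xA5DF = 0x117FF → wrap carry → 0x1800
  0x1800 + 0xDF37 = 0x0F737
One's-complement sum = 0xF737.
Checksum = ~0xF737 & 0xFFFF = 0x08C8.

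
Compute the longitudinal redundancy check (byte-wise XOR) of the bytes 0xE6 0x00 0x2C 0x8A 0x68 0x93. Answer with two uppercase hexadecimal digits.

XOR the bytes together:
  start with 0xE6
  0xE6 ⊕ 0x00 = 0xE6
  0xE6 ⊕ 0x2C = 0xCA
  0xCA ⊕ 0x8A = 0x40
  0x40 ⊕ 0x68 = 0x28
  0x28 ⊕ 0x93 = 0xBB

BB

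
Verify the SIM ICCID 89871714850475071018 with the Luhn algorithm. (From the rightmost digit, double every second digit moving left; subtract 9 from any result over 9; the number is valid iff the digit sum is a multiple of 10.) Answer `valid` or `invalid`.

valid

From the right, keep odd positions and double even positions (subtract 9 from any doubled value over 9):
  doubled (positions 2,4,...): 2 2 0 5 0 7 2 2 7 7 → sum 34
  kept (positions 1,3,...): 8 0 7 5 4 5 4 7 7 9 → sum 56
Total = 90.
90 mod 10 = 0, so the number is valid.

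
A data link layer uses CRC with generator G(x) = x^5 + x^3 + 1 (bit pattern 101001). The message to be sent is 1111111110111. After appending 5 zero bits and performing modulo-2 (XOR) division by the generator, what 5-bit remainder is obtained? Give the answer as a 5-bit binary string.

Append 5 zeros: 111111111011100000. Divide by 101001 (XOR where the leading bit is 1):
  pos 0: 111111 XOR 101001 = 010110
  pos 1: 101101 XOR 101001 = 000100
  pos 4: 100110 XOR 101001 = 001111
  pos 6: 111111 XOR 101001 = 010110
  pos 7: 101101 XOR 101001 = 000100
  pos 10: 100000 XOR 101001 = 001001
  pos 12: 100100 XOR 101001 = 001101
Remainder (last 5 bits) = 01101. This is the CRC / FCS.

01101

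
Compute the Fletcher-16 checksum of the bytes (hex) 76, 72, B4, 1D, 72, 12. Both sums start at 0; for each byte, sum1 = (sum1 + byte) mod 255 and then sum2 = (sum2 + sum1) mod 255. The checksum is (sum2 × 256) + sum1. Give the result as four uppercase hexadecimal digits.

Running sums (mod 255):
  after byte 0 (76): sum1=118, sum2=118
  after byte 1 (72): sum1=232, sum2=95
  after byte 2 (B4): sum1=157, sum2=252
  after byte 3 (1D): sum1=186, sum2=183
  after byte 4 (72): sum1=45, sum2=228
  after byte 5 (12): sum1=63, sum2=36
Checksum = sum2·256 + sum1 = 36·256 + 63 = 9279 = 0x243F.

243F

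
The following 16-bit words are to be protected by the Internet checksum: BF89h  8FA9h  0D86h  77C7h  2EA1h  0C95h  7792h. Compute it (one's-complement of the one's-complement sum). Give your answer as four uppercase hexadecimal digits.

One's-complement addition (fold any carry out of bit 15 back into bit 0):
  0xBF89 + 0x8FA9 = 0x14F32 → wrap carry → 0x4F33
  0x4F33 + 0x0D86 = 0x05CB9
  0x5CB9 + 0x77C7 = 0x0D480
  0xD480 + 0x2EA1 = 0x10321 → wrap carry → 0x0322
  0x0322 + 0x0C95 = 0x00FB7
  0x0FB7 + 0x7792 = 0x08749
One's-complement sum = 0x8749.
Checksum = ~0x8749 & 0xFFFF = 0x78B6.

78B6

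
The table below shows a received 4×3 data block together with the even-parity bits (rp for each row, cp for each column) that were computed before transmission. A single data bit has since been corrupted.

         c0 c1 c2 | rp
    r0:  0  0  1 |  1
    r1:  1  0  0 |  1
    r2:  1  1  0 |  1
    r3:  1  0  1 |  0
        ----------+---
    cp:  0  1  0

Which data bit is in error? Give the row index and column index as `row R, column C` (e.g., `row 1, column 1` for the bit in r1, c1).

Recompute each row's even parity and compare to rp:
  r0: data parity 1, sent rp 1 → ok
  r1: data parity 1, sent rp 1 → ok
  r2: data parity 0, sent rp 1 → mismatch
  r3: data parity 0, sent rp 0 → ok
Recompute each column's even parity and compare to cp:
  c0: data parity 1, sent cp 0 → mismatch
  c1: data parity 1, sent cp 1 → ok
  c2: data parity 0, sent cp 0 → ok
Exactly one row (r2) and one column (c0) fail → the flipped bit is at their intersection.

row 2, column 0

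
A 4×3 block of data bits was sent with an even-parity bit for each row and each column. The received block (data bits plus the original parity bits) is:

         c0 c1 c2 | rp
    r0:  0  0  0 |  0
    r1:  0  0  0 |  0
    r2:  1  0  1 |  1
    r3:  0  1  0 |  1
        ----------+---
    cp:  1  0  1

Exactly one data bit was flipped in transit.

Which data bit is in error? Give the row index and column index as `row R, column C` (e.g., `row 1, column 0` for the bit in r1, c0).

Recompute each row's even parity and compare to rp:
  r0: data parity 0, sent rp 0 → ok
  r1: data parity 0, sent rp 0 → ok
  r2: data parity 0, sent rp 1 → mismatch
  r3: data parity 1, sent rp 1 → ok
Recompute each column's even parity and compare to cp:
  c0: data parity 1, sent cp 1 → ok
  c1: data parity 1, sent cp 0 → mismatch
  c2: data parity 1, sent cp 1 → ok
Exactly one row (r2) and one column (c1) fail → the flipped bit is at their intersection.

row 2, column 1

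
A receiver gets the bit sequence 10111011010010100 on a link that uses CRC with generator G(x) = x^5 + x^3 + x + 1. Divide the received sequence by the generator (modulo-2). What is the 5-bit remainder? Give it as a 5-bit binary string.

01110

Modulo-2 division of 10111011010010100 by 101011:
  pos 0: 101110 XOR 101011 = 000101
  pos 3: 101110 XOR 101011 = 000101
  pos 6: 101100 XOR 101011 = 000111
  pos 9: 111101 XOR 101011 = 010110
  pos 10: 101100 XOR 101011 = 000111
Remainder = 01110 (nonzero — an error is detected).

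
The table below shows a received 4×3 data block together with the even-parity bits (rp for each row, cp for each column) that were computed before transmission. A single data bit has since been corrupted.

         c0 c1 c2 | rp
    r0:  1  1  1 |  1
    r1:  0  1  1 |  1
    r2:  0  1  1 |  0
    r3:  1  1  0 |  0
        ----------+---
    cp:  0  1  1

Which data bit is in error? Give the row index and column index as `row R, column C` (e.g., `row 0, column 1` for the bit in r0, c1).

row 1, column 1

Recompute each row's even parity and compare to rp:
  r0: data parity 1, sent rp 1 → ok
  r1: data parity 0, sent rp 1 → mismatch
  r2: data parity 0, sent rp 0 → ok
  r3: data parity 0, sent rp 0 → ok
Recompute each column's even parity and compare to cp:
  c0: data parity 0, sent cp 0 → ok
  c1: data parity 0, sent cp 1 → mismatch
  c2: data parity 1, sent cp 1 → ok
Exactly one row (r1) and one column (c1) fail → the flipped bit is at their intersection.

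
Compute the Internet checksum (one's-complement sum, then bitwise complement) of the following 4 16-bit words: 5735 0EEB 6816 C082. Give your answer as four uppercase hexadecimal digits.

7146

One's-complement addition (fold any carry out of bit 15 back into bit 0):
  0x5735 + 0x0EEB = 0x06620
  0x6620 + 0x6816 = 0x0CE36
  0xCE36 + 0xC082 = 0x18EB8 → wrap carry → 0x8EB9
One's-complement sum = 0x8EB9.
Checksum = ~0x8EB9 & 0xFFFF = 0x7146.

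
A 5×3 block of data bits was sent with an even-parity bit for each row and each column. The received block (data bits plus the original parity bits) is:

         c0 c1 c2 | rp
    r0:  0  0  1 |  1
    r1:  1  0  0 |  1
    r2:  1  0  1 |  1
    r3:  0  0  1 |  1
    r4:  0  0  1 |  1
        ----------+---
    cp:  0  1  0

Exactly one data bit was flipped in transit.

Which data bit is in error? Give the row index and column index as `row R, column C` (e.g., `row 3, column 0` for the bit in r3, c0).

Recompute each row's even parity and compare to rp:
  r0: data parity 1, sent rp 1 → ok
  r1: data parity 1, sent rp 1 → ok
  r2: data parity 0, sent rp 1 → mismatch
  r3: data parity 1, sent rp 1 → ok
  r4: data parity 1, sent rp 1 → ok
Recompute each column's even parity and compare to cp:
  c0: data parity 0, sent cp 0 → ok
  c1: data parity 0, sent cp 1 → mismatch
  c2: data parity 0, sent cp 0 → ok
Exactly one row (r2) and one column (c1) fail → the flipped bit is at their intersection.

row 2, column 1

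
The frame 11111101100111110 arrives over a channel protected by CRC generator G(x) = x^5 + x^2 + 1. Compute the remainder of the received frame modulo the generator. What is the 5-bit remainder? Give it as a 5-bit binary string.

Modulo-2 division of 11111101100111110 by 100101:
  pos 0: 111111 XOR 100101 = 011010
  pos 1: 110100 XOR 100101 = 010001
  pos 2: 100011 XOR 100101 = 000110
  pos 5: 110100 XOR 100101 = 010001
  pos 6: 100011 XOR 100101 = 000110
  pos 9: 110111 XOR 100101 = 010010
  pos 10: 100101 XOR 100101 = 000000
Remainder = 00000 (zero — the frame passes the CRC check).

00000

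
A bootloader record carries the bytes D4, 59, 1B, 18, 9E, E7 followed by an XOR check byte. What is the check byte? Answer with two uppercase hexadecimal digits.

XOR the bytes together:
  start with 0xD4
  0xD4 ⊕ 0x59 = 0x8D
  0x8D ⊕ 0x1B = 0x96
  0x96 ⊕ 0x18 = 0x8E
  0x8E ⊕ 0x9E = 0x10
  0x10 ⊕ 0xE7 = 0xF7

F7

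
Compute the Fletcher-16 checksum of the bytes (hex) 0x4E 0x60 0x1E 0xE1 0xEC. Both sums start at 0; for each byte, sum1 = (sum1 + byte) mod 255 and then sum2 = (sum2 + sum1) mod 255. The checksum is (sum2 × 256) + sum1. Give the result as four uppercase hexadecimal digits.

149B

Running sums (mod 255):
  after byte 0 (0x4E): sum1=78, sum2=78
  after byte 1 (0x60): sum1=174, sum2=252
  after byte 2 (0x1E): sum1=204, sum2=201
  after byte 3 (0xE1): sum1=174, sum2=120
  after byte 4 (0xEC): sum1=155, sum2=20
Checksum = sum2·256 + sum1 = 20·256 + 155 = 5275 = 0x149B.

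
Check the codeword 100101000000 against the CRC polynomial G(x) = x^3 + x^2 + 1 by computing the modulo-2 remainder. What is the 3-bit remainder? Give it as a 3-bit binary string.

011

Modulo-2 division of 100101000000 by 1101:
  pos 0: 1001 XOR 1101 = 0100
  pos 1: 1000 XOR 1101 = 0101
  pos 2: 1011 XOR 1101 = 0110
  pos 3: 1100 XOR 1101 = 0001
  pos 6: 1000 XOR 1101 = 0101
  pos 7: 1010 XOR 1101 = 0111
  pos 8: 1110 XOR 1101 = 0011
Remainder = 011 (nonzero — an error is detected).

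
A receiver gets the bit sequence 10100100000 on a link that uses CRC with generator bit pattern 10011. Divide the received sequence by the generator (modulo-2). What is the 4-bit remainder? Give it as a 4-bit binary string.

Modulo-2 division of 10100100000 by 10011:
  pos 0: 10100 XOR 10011 = 00111
  pos 2: 11110 XOR 10011 = 01101
  pos 3: 11010 XOR 10011 = 01001
  pos 4: 10010 XOR 10011 = 00001
Remainder = 0100 (nonzero — an error is detected).

0100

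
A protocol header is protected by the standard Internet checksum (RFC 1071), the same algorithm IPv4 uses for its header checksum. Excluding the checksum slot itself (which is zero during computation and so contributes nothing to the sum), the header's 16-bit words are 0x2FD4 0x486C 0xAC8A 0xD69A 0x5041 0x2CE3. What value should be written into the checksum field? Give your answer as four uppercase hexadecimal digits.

One's-complement addition (fold any carry out of bit 15 back into bit 0):
  0x2FD4 + 0x486C = 0x07840
  0x7840 + 0xAC8A = 0x124CA → wrap carry → 0x24CB
  0x24CB + 0xD69A = 0x0FB65
  0xFB65 + 0x5041 = 0x14BA6 → wrap carry → 0x4BA7
  0x4BA7 + 0x2CE3 = 0x0788A
One's-complement sum = 0x788A.
Checksum = ~0x788A & 0xFFFF = 0x8775.

8775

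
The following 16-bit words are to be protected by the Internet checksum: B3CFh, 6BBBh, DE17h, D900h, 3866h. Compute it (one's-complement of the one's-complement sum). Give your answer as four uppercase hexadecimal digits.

F0F5

One's-complement addition (fold any carry out of bit 15 back into bit 0):
  0xB3CF + 0x6BBB = 0x11F8A → wrap carry → 0x1F8B
  0x1F8B + 0xDE17 = 0x0FDA2
  0xFDA2 + 0xD900 = 0x1D6A2 → wrap carry → 0xD6A3
  0xD6A3 + 0x3866 = 0x10F09 → wrap carry → 0x0F0A
One's-complement sum = 0x0F0A.
Checksum = ~0x0F0A & 0xFFFF = 0xF0F5.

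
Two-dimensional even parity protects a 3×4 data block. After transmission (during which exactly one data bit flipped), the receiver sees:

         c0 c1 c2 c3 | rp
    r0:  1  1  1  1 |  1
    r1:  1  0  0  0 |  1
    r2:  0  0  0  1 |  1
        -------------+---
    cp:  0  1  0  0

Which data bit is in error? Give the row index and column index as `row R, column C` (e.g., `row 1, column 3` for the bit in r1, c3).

row 0, column 2

Recompute each row's even parity and compare to rp:
  r0: data parity 0, sent rp 1 → mismatch
  r1: data parity 1, sent rp 1 → ok
  r2: data parity 1, sent rp 1 → ok
Recompute each column's even parity and compare to cp:
  c0: data parity 0, sent cp 0 → ok
  c1: data parity 1, sent cp 1 → ok
  c2: data parity 1, sent cp 0 → mismatch
  c3: data parity 0, sent cp 0 → ok
Exactly one row (r0) and one column (c2) fail → the flipped bit is at their intersection.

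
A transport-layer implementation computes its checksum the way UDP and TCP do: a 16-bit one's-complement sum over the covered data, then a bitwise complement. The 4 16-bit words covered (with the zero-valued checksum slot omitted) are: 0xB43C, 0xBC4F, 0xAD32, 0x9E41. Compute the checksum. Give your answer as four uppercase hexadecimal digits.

One's-complement addition (fold any carry out of bit 15 back into bit 0):
  0xB43C + 0xBC4F = 0x1708B → wrap carry → 0x708C
  0x708C + 0xAD32 = 0x11DBE → wrap carry → 0x1DBF
  0x1DBF + 0x9E41 = 0x0BC00
One's-complement sum = 0xBC00.
Checksum = ~0xBC00 & 0xFFFF = 0x43FF.

43FF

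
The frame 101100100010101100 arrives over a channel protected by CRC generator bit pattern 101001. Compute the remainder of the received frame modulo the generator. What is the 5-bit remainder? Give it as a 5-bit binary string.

11010

Modulo-2 division of 101100100010101100 by 101001:
  pos 0: 101100 XOR 101001 = 000101
  pos 3: 101100 XOR 101001 = 000101
  pos 6: 101010 XOR 101001 = 000011
  pos 10: 111011 XOR 101001 = 010010
  pos 11: 100100 XOR 101001 = 001101
Remainder = 11010 (nonzero — an error is detected).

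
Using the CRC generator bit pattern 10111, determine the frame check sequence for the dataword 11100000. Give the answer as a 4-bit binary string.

1011

Append 4 zeros: 111000000000. Divide by 10111 (XOR where the leading bit is 1):
  pos 0: 11100 XOR 10111 = 01011
  pos 1: 10110 XOR 10111 = 00001
  pos 5: 10000 XOR 10111 = 00111
  pos 7: 11100 XOR 10111 = 01011
Remainder (last 4 bits) = 1011. This is the CRC / FCS.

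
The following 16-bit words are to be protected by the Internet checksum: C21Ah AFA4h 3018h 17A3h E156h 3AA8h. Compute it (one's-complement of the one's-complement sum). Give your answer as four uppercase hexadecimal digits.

2A86

One's-complement addition (fold any carry out of bit 15 back into bit 0):
  0xC21A + 0xAFA4 = 0x171BE → wrap carry → 0x71BF
  0x71BF + 0x3018 = 0x0A1D7
  0xA1D7 + 0x17A3 = 0x0B97A
  0xB97A + 0xE156 = 0x19AD0 → wrap carry → 0x9AD1
  0x9AD1 + 0x3AA8 = 0x0D579
One's-complement sum = 0xD579.
Checksum = ~0xD579 & 0xFFFF = 0x2A86.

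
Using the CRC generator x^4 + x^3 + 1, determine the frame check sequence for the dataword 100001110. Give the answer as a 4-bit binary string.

Append 4 zeros: 1000011100000. Divide by 11001 (XOR where the leading bit is 1):
  pos 0: 10000 XOR 11001 = 01001
  pos 1: 10011 XOR 11001 = 01010
  pos 2: 10101 XOR 11001 = 01100
  pos 3: 11001 XOR 11001 = 00000
Remainder (last 4 bits) = 0000. This is the CRC / FCS.

0000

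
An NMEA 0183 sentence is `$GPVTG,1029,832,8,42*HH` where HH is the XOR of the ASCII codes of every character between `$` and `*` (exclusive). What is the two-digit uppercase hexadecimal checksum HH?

XOR the ASCII codes of the payload characters:
  'G' = 0x47 → acc = 0x47
  'P' = 0x50 → acc = 0x17
  'V' = 0x56 → acc = 0x41
  'T' = 0x54 → acc = 0x15
  'G' = 0x47 → acc = 0x52
  ',' = 0x2C → acc = 0x7E
  '1' = 0x31 → acc = 0x4F
  '0' = 0x30 → acc = 0x7F
  '2' = 0x32 → acc = 0x4D
  '9' = 0x39 → acc = 0x74
  ',' = 0x2C → acc = 0x58
  '8' = 0x38 → acc = 0x60
  '3' = 0x33 → acc = 0x53
  '2' = 0x32 → acc = 0x61
  ',' = 0x2C → acc = 0x4D
  '8' = 0x38 → acc = 0x75
  ',' = 0x2C → acc = 0x59
  '4' = 0x34 → acc = 0x6D
  '2' = 0x32 → acc = 0x5F
Checksum = 0x5F.

5F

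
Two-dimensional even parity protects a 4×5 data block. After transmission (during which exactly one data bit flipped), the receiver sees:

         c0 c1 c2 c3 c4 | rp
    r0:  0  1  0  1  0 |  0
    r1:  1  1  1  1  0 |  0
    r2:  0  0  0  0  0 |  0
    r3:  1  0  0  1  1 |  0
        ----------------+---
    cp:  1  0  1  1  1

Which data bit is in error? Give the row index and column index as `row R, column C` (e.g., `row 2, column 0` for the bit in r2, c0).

row 3, column 0

Recompute each row's even parity and compare to rp:
  r0: data parity 0, sent rp 0 → ok
  r1: data parity 0, sent rp 0 → ok
  r2: data parity 0, sent rp 0 → ok
  r3: data parity 1, sent rp 0 → mismatch
Recompute each column's even parity and compare to cp:
  c0: data parity 0, sent cp 1 → mismatch
  c1: data parity 0, sent cp 0 → ok
  c2: data parity 1, sent cp 1 → ok
  c3: data parity 1, sent cp 1 → ok
  c4: data parity 1, sent cp 1 → ok
Exactly one row (r3) and one column (c0) fail → the flipped bit is at their intersection.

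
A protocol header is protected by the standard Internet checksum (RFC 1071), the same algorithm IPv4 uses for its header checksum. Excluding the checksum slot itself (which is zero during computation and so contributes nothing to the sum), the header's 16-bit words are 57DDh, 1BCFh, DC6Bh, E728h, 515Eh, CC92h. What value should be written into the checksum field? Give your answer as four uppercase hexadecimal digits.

One's-complement addition (fold any carry out of bit 15 back into bit 0):
  0x57DD + 0x1BCF = 0x073AC
  0x73AC + 0xDC6B = 0x15017 → wrap carry → 0x5018
  0x5018 + 0xE728 = 0x13740 → wrap carry → 0x3741
  0x3741 + 0x515E = 0x0889F
  0x889F + 0xCC92 = 0x15531 → wrap carry → 0x5532
One's-complement sum = 0x5532.
Checksum = ~0x5532 & 0xFFFF = 0xAACD.

AACD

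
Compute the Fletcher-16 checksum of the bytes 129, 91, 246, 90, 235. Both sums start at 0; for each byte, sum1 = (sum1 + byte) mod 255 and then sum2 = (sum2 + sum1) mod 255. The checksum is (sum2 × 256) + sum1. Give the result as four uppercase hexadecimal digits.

Running sums (mod 255):
  after byte 0 (129): sum1=129, sum2=129
  after byte 1 (91): sum1=220, sum2=94
  after byte 2 (246): sum1=211, sum2=50
  after byte 3 (90): sum1=46, sum2=96
  after byte 4 (235): sum1=26, sum2=122
Checksum = sum2·256 + sum1 = 122·256 + 26 = 31258 = 0x7A1A.

7A1A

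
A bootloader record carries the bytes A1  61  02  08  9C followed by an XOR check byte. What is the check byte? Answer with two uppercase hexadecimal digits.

XOR the bytes together:
  start with 0xA1
  0xA1 ⊕ 0x61 = 0xC0
  0xC0 ⊕ 0x02 = 0xC2
  0xC2 ⊕ 0x08 = 0xCA
  0xCA ⊕ 0x9C = 0x56

56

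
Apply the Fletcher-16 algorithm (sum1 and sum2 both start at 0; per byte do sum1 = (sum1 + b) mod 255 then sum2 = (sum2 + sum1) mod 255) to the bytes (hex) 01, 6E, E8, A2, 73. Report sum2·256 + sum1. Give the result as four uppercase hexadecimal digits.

Running sums (mod 255):
  after byte 0 (01): sum1=1, sum2=1
  after byte 1 (6E): sum1=111, sum2=112
  after byte 2 (E8): sum1=88, sum2=200
  after byte 3 (A2): sum1=250, sum2=195
  after byte 4 (73): sum1=110, sum2=50
Checksum = sum2·256 + sum1 = 50·256 + 110 = 12910 = 0x326E.

326E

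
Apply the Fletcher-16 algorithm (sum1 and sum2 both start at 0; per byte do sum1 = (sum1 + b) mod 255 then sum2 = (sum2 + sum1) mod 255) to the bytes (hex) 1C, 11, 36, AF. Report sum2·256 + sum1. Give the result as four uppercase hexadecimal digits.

Running sums (mod 255):
  after byte 0 (1C): sum1=28, sum2=28
  after byte 1 (11): sum1=45, sum2=73
  after byte 2 (36): sum1=99, sum2=172
  after byte 3 (AF): sum1=19, sum2=191
Checksum = sum2·256 + sum1 = 191·256 + 19 = 48915 = 0xBF13.

BF13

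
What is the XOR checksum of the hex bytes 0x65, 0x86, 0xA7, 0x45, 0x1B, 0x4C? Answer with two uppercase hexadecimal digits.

56

XOR the bytes together:
  start with 0x65
  0x65 ⊕ 0x86 = 0xE3
  0xE3 ⊕ 0xA7 = 0x44
  0x44 ⊕ 0x45 = 0x01
  0x01 ⊕ 0x1B = 0x1A
  0x1A ⊕ 0x4C = 0x56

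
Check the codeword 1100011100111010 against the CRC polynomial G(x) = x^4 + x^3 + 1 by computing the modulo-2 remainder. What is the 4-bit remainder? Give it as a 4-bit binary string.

0100

Modulo-2 division of 1100011100111010 by 11001:
  pos 0: 11000 XOR 11001 = 00001
  pos 4: 11110 XOR 11001 = 00111
  pos 6: 11101 XOR 11001 = 00100
  pos 8: 10011 XOR 11001 = 01010
  pos 9: 10100 XOR 11001 = 01101
  pos 10: 11011 XOR 11001 = 00010
Remainder = 0100 (nonzero — an error is detected).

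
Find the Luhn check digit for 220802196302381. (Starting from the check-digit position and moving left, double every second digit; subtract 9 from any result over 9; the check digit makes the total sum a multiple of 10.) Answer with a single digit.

9

Partial digits right→left: 1 8 3 2 0 3 6 9 1 2 0 8 0 2 2
Double every second digit counting from the check-digit position (so the 1st, 3rd, 5th, ... of the partial from the right).
  doubled (with −9 where >9): 2 6 0 3 2 0 0 4 → sum 17
  kept as-is: 8 2 3 9 2 8 2 → sum 34
Total = 17 + 34 = 51.
Check digit = (10 − (51 mod 10)) mod 10 = 9.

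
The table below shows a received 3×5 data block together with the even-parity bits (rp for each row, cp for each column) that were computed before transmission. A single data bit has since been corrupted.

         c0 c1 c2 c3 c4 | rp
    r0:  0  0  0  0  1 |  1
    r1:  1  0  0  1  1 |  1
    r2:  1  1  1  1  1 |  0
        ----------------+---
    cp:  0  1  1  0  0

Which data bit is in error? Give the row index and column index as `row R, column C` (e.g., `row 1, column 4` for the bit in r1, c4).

Recompute each row's even parity and compare to rp:
  r0: data parity 1, sent rp 1 → ok
  r1: data parity 1, sent rp 1 → ok
  r2: data parity 1, sent rp 0 → mismatch
Recompute each column's even parity and compare to cp:
  c0: data parity 0, sent cp 0 → ok
  c1: data parity 1, sent cp 1 → ok
  c2: data parity 1, sent cp 1 → ok
  c3: data parity 0, sent cp 0 → ok
  c4: data parity 1, sent cp 0 → mismatch
Exactly one row (r2) and one column (c4) fail → the flipped bit is at their intersection.

row 2, column 4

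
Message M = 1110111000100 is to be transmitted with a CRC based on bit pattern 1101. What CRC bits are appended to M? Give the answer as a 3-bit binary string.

000

Append 3 zeros: 1110111000100000. Divide by 1101 (XOR where the leading bit is 1):
  pos 0: 1110 XOR 1101 = 0011
  pos 2: 1111 XOR 1101 = 0010
  pos 4: 1010 XOR 1101 = 0111
  pos 5: 1110 XOR 1101 = 0011
  pos 7: 1101 XOR 1101 = 0000
Remainder (last 3 bits) = 000. This is the CRC / FCS.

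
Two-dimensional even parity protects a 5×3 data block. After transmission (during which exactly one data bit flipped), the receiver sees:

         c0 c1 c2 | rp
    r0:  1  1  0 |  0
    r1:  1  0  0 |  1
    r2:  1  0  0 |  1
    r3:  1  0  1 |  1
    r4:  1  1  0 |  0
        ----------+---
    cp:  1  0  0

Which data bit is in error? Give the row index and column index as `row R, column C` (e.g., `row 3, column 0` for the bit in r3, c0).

row 3, column 2

Recompute each row's even parity and compare to rp:
  r0: data parity 0, sent rp 0 → ok
  r1: data parity 1, sent rp 1 → ok
  r2: data parity 1, sent rp 1 → ok
  r3: data parity 0, sent rp 1 → mismatch
  r4: data parity 0, sent rp 0 → ok
Recompute each column's even parity and compare to cp:
  c0: data parity 1, sent cp 1 → ok
  c1: data parity 0, sent cp 0 → ok
  c2: data parity 1, sent cp 0 → mismatch
Exactly one row (r3) and one column (c2) fail → the flipped bit is at their intersection.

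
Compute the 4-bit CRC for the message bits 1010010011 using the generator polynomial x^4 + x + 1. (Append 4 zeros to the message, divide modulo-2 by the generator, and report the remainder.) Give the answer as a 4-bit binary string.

0011

Append 4 zeros: 10100100110000. Divide by 10011 (XOR where the leading bit is 1):
  pos 0: 10100 XOR 10011 = 00111
  pos 2: 11110 XOR 10011 = 01101
  pos 3: 11010 XOR 10011 = 01001
  pos 4: 10011 XOR 10011 = 00000
  pos 9: 10000 XOR 10011 = 00011
Remainder (last 4 bits) = 0011. This is the CRC / FCS.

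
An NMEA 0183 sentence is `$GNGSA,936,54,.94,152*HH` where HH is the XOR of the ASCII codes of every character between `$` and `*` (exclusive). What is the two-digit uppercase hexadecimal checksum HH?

74

XOR the ASCII codes of the payload characters:
  'G' = 0x47 → acc = 0x47
  'N' = 0x4E → acc = 0x09
  'G' = 0x47 → acc = 0x4E
  'S' = 0x53 → acc = 0x1D
  'A' = 0x41 → acc = 0x5C
  ',' = 0x2C → acc = 0x70
  '9' = 0x39 → acc = 0x49
  '3' = 0x33 → acc = 0x7A
  '6' = 0x36 → acc = 0x4C
  ',' = 0x2C → acc = 0x60
  '5' = 0x35 → acc = 0x55
  '4' = 0x34 → acc = 0x61
  ',' = 0x2C → acc = 0x4D
  '.' = 0x2E → acc = 0x63
  '9' = 0x39 → acc = 0x5A
  '4' = 0x34 → acc = 0x6E
  ',' = 0x2C → acc = 0x42
  '1' = 0x31 → acc = 0x73
  '5' = 0x35 → acc = 0x46
  '2' = 0x32 → acc = 0x74
Checksum = 0x74.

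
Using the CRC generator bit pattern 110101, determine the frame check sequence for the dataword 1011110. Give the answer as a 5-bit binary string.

Append 5 zeros: 101111000000. Divide by 110101 (XOR where the leading bit is 1):
  pos 0: 101111 XOR 110101 = 011010
  pos 1: 110100 XOR 110101 = 000001
  pos 6: 100000 XOR 110101 = 010101
Remainder (last 5 bits) = 10101. This is the CRC / FCS.

10101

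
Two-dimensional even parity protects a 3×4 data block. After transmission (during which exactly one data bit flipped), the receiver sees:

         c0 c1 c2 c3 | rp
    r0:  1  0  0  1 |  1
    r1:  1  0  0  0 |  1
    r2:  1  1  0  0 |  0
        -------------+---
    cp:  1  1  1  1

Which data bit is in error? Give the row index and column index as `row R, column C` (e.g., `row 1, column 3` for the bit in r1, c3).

Recompute each row's even parity and compare to rp:
  r0: data parity 0, sent rp 1 → mismatch
  r1: data parity 1, sent rp 1 → ok
  r2: data parity 0, sent rp 0 → ok
Recompute each column's even parity and compare to cp:
  c0: data parity 1, sent cp 1 → ok
  c1: data parity 1, sent cp 1 → ok
  c2: data parity 0, sent cp 1 → mismatch
  c3: data parity 1, sent cp 1 → ok
Exactly one row (r0) and one column (c2) fail → the flipped bit is at their intersection.

row 0, column 2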